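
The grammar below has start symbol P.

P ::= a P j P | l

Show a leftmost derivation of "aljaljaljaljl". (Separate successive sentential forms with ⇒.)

P ⇒ aPjP ⇒ aljP ⇒ aljaPjP ⇒ aljaljP ⇒ aljaljaPjP ⇒ aljaljaljP ⇒ aljaljaljaPjP ⇒ aljaljaljaljP ⇒ aljaljaljaljl

P ⇒ aPjP   [P ::= a P j P]
aPjP ⇒ aljP   [P ::= l]
aljP ⇒ aljaPjP   [P ::= a P j P]
aljaPjP ⇒ aljaljP   [P ::= l]
aljaljP ⇒ aljaljaPjP   [P ::= a P j P]
aljaljaPjP ⇒ aljaljaljP   [P ::= l]
aljaljaljP ⇒ aljaljaljaPjP   [P ::= a P j P]
aljaljaljaPjP ⇒ aljaljaljaljP   [P ::= l]
aljaljaljaljP ⇒ aljaljaljaljl   [P ::= l]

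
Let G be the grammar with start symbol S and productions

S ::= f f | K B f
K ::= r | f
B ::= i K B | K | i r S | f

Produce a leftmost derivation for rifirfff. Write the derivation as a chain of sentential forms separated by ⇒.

S ⇒ KBf   [S ::= K B f]
KBf ⇒ rBf   [K ::= r]
rBf ⇒ riKBf   [B ::= i K B]
riKBf ⇒ rifBf   [K ::= f]
rifBf ⇒ rifirSf   [B ::= i r S]
rifirSf ⇒ rifirfff   [S ::= f f]

S ⇒ KBf ⇒ rBf ⇒ riKBf ⇒ rifBf ⇒ rifirSf ⇒ rifirfff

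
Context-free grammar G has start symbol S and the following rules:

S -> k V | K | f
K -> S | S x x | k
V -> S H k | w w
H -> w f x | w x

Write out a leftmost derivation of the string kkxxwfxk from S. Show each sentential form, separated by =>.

S=>kV=>kSHk=>kKHk=>kSxxHk=>kKxxHk=>kkxxHk=>kkxxwfxk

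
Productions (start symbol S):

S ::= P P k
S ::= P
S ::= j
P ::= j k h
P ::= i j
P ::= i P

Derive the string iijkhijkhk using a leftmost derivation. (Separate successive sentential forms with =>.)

S => PPk   [S ::= P P k]
PPk => iPPk   [P ::= i P]
iPPk => iiPPk   [P ::= i P]
iiPPk => iijkhPk   [P ::= j k h]
iijkhPk => iijkhiPk   [P ::= i P]
iijkhiPk => iijkhijkhk   [P ::= j k h]

S=>PPk=>iPPk=>iiPPk=>iijkhPk=>iijkhiPk=>iijkhijkhk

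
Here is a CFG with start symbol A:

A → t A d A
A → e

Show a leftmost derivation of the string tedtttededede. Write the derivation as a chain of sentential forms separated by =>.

A=>tAdA=>tedA=>tedtAdA=>tedttAdAdA=>tedtttAdAdAdA=>tedtttedAdAdA=>tedtttededAdA=>tedtttedededA=>tedtttededede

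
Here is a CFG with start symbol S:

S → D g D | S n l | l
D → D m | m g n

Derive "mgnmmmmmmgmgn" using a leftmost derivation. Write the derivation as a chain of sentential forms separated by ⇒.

S ⇒ DgD ⇒ DmgD ⇒ DmmgD ⇒ DmmmgD ⇒ DmmmmgD ⇒ DmmmmmgD ⇒ DmmmmmmgD ⇒ mgnmmmmmmgD ⇒ mgnmmmmmmgmgn

S ⇒ DgD   [S → D g D]
DgD ⇒ DmgD   [D → D m]
DmgD ⇒ DmmgD   [D → D m]
DmmgD ⇒ DmmmgD   [D → D m]
DmmmgD ⇒ DmmmmgD   [D → D m]
DmmmmgD ⇒ DmmmmmgD   [D → D m]
DmmmmmgD ⇒ DmmmmmmgD   [D → D m]
DmmmmmmgD ⇒ mgnmmmmmmgD   [D → m g n]
mgnmmmmmmgD ⇒ mgnmmmmmmgmgn   [D → m g n]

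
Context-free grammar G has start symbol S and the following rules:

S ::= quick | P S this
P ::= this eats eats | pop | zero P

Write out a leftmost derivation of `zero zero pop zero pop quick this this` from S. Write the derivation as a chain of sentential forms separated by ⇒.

S ⇒ P S this ⇒ zero P S this ⇒ zero zero P S this ⇒ zero zero pop S this ⇒ zero zero pop P S this this ⇒ zero zero pop zero P S this this ⇒ zero zero pop zero pop S this this ⇒ zero zero pop zero pop quick this this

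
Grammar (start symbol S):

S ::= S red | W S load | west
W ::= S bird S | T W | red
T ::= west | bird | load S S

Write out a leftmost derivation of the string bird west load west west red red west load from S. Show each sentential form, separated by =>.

S => W S load => T W S load => bird W S load => bird T W S load => bird west W S load => bird west T W S load => bird west load S S W S load => bird west load west S W S load => bird west load west S red W S load => bird west load west west red W S load => bird west load west west red red S load => bird west load west west red red west load

S => W S load   [S ::= W S load]
W S load => T W S load   [W ::= T W]
T W S load => bird W S load   [T ::= bird]
bird W S load => bird T W S load   [W ::= T W]
bird T W S load => bird west W S load   [T ::= west]
bird west W S load => bird west T W S load   [W ::= T W]
bird west T W S load => bird west load S S W S load   [T ::= load S S]
bird west load S S W S load => bird west load west S W S load   [S ::= west]
bird west load west S W S load => bird west load west S red W S load   [S ::= S red]
bird west load west S red W S load => bird west load west west red W S load   [S ::= west]
bird west load west west red W S load => bird west load west west red red S load   [W ::= red]
bird west load west west red red S load => bird west load west west red red west load   [S ::= west]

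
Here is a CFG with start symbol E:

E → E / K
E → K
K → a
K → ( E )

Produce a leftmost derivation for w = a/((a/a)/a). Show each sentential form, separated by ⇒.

E⇒E/K⇒K/K⇒a/K⇒a/(E)⇒a/(E/K)⇒a/(K/K)⇒a/((E)/K)⇒a/((E/K)/K)⇒a/((K/K)/K)⇒a/((a/K)/K)⇒a/((a/a)/K)⇒a/((a/a)/a)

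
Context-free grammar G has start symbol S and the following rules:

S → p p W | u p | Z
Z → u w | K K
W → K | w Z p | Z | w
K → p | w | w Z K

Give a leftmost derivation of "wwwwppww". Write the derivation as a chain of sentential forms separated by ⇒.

S ⇒ Z   [S → Z]
Z ⇒ KK   [Z → K K]
KK ⇒ wK   [K → w]
wK ⇒ wwZK   [K → w Z K]
wwZK ⇒ wwKKK   [Z → K K]
wwKKK ⇒ wwwKK   [K → w]
wwwKK ⇒ wwwwZKK   [K → w Z K]
wwwwZKK ⇒ wwwwKKKK   [Z → K K]
wwwwKKKK ⇒ wwwwpKKK   [K → p]
wwwwpKKK ⇒ wwwwppKK   [K → p]
wwwwppKK ⇒ wwwwppwK   [K → w]
wwwwppwK ⇒ wwwwppww   [K → w]

S ⇒ Z ⇒ KK ⇒ wK ⇒ wwZK ⇒ wwKKK ⇒ wwwKK ⇒ wwwwZKK ⇒ wwwwKKKK ⇒ wwwwpKKK ⇒ wwwwppKK ⇒ wwwwppwK ⇒ wwwwppww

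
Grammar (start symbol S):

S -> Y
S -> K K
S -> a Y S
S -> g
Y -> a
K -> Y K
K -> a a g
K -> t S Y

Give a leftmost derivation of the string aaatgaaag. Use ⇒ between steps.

S⇒aYS⇒aaS⇒aaKK⇒aaYKK⇒aaaKK⇒aaatSYK⇒aaatgYK⇒aaatgaK⇒aaatgaaag

S ⇒ aYS   [S -> a Y S]
aYS ⇒ aaS   [Y -> a]
aaS ⇒ aaKK   [S -> K K]
aaKK ⇒ aaYKK   [K -> Y K]
aaYKK ⇒ aaaKK   [Y -> a]
aaaKK ⇒ aaatSYK   [K -> t S Y]
aaatSYK ⇒ aaatgYK   [S -> g]
aaatgYK ⇒ aaatgaK   [Y -> a]
aaatgaK ⇒ aaatgaaag   [K -> a a g]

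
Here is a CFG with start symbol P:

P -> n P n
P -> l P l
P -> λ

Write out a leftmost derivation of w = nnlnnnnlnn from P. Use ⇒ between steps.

P ⇒ nPn ⇒ nnPnn ⇒ nnlPlnn ⇒ nnlnPnlnn ⇒ nnlnnPnnlnn ⇒ nnlnnnnlnn

P ⇒ nPn   [P -> n P n]
nPn ⇒ nnPnn   [P -> n P n]
nnPnn ⇒ nnlPlnn   [P -> l P l]
nnlPlnn ⇒ nnlnPnlnn   [P -> n P n]
nnlnPnlnn ⇒ nnlnnPnnlnn   [P -> n P n]
nnlnnPnnlnn ⇒ nnlnnnnlnn   [P -> λ]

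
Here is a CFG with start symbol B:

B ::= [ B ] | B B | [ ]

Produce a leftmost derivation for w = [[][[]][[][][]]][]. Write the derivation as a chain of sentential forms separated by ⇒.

B ⇒ BB ⇒ [B]B ⇒ [BB]B ⇒ [BBB]B ⇒ [[]BB]B ⇒ [[][B]B]B ⇒ [[][[]]B]B ⇒ [[][[]][B]]B ⇒ [[][[]][BB]]B ⇒ [[][[]][BBB]]B ⇒ [[][[]][[]BB]]B ⇒ [[][[]][[][]B]]B ⇒ [[][[]][[][][]]]B ⇒ [[][[]][[][][]]][]

B ⇒ BB   [B ::= B B]
BB ⇒ [B]B   [B ::= [ B ]]
[B]B ⇒ [BB]B   [B ::= B B]
[BB]B ⇒ [BBB]B   [B ::= B B]
[BBB]B ⇒ [[]BB]B   [B ::= [ ]]
[[]BB]B ⇒ [[][B]B]B   [B ::= [ B ]]
[[][B]B]B ⇒ [[][[]]B]B   [B ::= [ ]]
[[][[]]B]B ⇒ [[][[]][B]]B   [B ::= [ B ]]
[[][[]][B]]B ⇒ [[][[]][BB]]B   [B ::= B B]
[[][[]][BB]]B ⇒ [[][[]][BBB]]B   [B ::= B B]
[[][[]][BBB]]B ⇒ [[][[]][[]BB]]B   [B ::= [ ]]
[[][[]][[]BB]]B ⇒ [[][[]][[][]B]]B   [B ::= [ ]]
[[][[]][[][]B]]B ⇒ [[][[]][[][][]]]B   [B ::= [ ]]
[[][[]][[][][]]]B ⇒ [[][[]][[][][]]][]   [B ::= [ ]]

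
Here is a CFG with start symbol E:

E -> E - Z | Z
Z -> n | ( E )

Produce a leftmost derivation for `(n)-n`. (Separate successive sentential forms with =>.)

E => E-Z => Z-Z => (E)-Z => (Z)-Z => (n)-Z => (n)-n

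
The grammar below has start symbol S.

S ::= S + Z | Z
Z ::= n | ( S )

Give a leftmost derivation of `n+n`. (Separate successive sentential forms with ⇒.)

S⇒S+Z⇒Z+Z⇒n+Z⇒n+n

S ⇒ S+Z   [S ::= S + Z]
S+Z ⇒ Z+Z   [S ::= Z]
Z+Z ⇒ n+Z   [Z ::= n]
n+Z ⇒ n+n   [Z ::= n]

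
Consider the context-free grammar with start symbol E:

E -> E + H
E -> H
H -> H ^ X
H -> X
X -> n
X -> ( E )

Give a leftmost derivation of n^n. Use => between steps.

E=>H=>H^X=>X^X=>n^X=>n^n

E => H   [E -> H]
H => H^X   [H -> H ^ X]
H^X => X^X   [H -> X]
X^X => n^X   [X -> n]
n^X => n^n   [X -> n]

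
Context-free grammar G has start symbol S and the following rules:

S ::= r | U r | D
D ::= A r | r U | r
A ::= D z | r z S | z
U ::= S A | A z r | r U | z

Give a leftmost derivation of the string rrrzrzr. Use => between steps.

S => Ur => rUr => rrUr => rrSAr => rrUrAr => rrSArAr => rrDArAr => rrrArAr => rrrzrAr => rrrzrzr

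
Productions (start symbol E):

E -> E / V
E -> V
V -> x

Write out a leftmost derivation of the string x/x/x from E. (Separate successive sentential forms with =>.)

E => E/V   [E -> E / V]
E/V => E/V/V   [E -> E / V]
E/V/V => V/V/V   [E -> V]
V/V/V => x/V/V   [V -> x]
x/V/V => x/x/V   [V -> x]
x/x/V => x/x/x   [V -> x]

E => E/V => E/V/V => V/V/V => x/V/V => x/x/V => x/x/x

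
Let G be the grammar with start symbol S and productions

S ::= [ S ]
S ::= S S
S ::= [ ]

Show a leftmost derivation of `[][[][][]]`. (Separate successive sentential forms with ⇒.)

S ⇒ SS   [S ::= S S]
SS ⇒ []S   [S ::= [ ]]
[]S ⇒ [][S]   [S ::= [ S ]]
[][S] ⇒ [][SS]   [S ::= S S]
[][SS] ⇒ [][[]S]   [S ::= [ ]]
[][[]S] ⇒ [][[]SS]   [S ::= S S]
[][[]SS] ⇒ [][[][]S]   [S ::= [ ]]
[][[][]S] ⇒ [][[][][]]   [S ::= [ ]]

S ⇒ SS ⇒ []S ⇒ [][S] ⇒ [][SS] ⇒ [][[]S] ⇒ [][[]SS] ⇒ [][[][]S] ⇒ [][[][][]]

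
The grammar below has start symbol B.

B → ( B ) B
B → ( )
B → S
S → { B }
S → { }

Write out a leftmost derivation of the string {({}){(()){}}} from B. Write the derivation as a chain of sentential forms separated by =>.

B => S => {B} => {(B)B} => {(S)B} => {({})B} => {({})S} => {({}){B}} => {({}){(B)B}} => {({}){(())B}} => {({}){(())S}} => {({}){(()){}}}

B => S   [B → S]
S => {B}   [S → { B }]
{B} => {(B)B}   [B → ( B ) B]
{(B)B} => {(S)B}   [B → S]
{(S)B} => {({})B}   [S → { }]
{({})B} => {({})S}   [B → S]
{({})S} => {({}){B}}   [S → { B }]
{({}){B}} => {({}){(B)B}}   [B → ( B ) B]
{({}){(B)B}} => {({}){(())B}}   [B → ( )]
{({}){(())B}} => {({}){(())S}}   [B → S]
{({}){(())S}} => {({}){(()){}}}   [S → { }]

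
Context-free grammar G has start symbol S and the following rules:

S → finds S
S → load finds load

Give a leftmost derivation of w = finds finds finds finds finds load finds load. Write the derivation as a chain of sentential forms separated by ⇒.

S ⇒ finds S ⇒ finds finds S ⇒ finds finds finds S ⇒ finds finds finds finds S ⇒ finds finds finds finds finds S ⇒ finds finds finds finds finds load finds load

S ⇒ finds S   [S → finds S]
finds S ⇒ finds finds S   [S → finds S]
finds finds S ⇒ finds finds finds S   [S → finds S]
finds finds finds S ⇒ finds finds finds finds S   [S → finds S]
finds finds finds finds S ⇒ finds finds finds finds finds S   [S → finds S]
finds finds finds finds finds S ⇒ finds finds finds finds finds load finds load   [S → load finds load]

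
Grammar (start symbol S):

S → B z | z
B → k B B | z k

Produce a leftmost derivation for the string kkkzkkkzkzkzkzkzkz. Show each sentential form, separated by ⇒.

S ⇒ Bz   [S → B z]
Bz ⇒ kBBz   [B → k B B]
kBBz ⇒ kkBBBz   [B → k B B]
kkBBBz ⇒ kkkBBBBz   [B → k B B]
kkkBBBBz ⇒ kkkzkBBBz   [B → z k]
kkkzkBBBz ⇒ kkkzkkBBBBz   [B → k B B]
kkkzkkBBBBz ⇒ kkkzkkkBBBBBz   [B → k B B]
kkkzkkkBBBBBz ⇒ kkkzkkkzkBBBBz   [B → z k]
kkkzkkkzkBBBBz ⇒ kkkzkkkzkzkBBBz   [B → z k]
kkkzkkkzkzkBBBz ⇒ kkkzkkkzkzkzkBBz   [B → z k]
kkkzkkkzkzkzkBBz ⇒ kkkzkkkzkzkzkzkBz   [B → z k]
kkkzkkkzkzkzkzkBz ⇒ kkkzkkkzkzkzkzkzkz   [B → z k]

S⇒Bz⇒kBBz⇒kkBBBz⇒kkkBBBBz⇒kkkzkBBBz⇒kkkzkkBBBBz⇒kkkzkkkBBBBBz⇒kkkzkkkzkBBBBz⇒kkkzkkkzkzkBBBz⇒kkkzkkkzkzkzkBBz⇒kkkzkkkzkzkzkzkBz⇒kkkzkkkzkzkzkzkzkz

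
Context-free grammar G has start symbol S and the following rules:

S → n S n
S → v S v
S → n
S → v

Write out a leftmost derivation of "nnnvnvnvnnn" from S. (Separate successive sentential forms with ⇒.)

S ⇒ nSn ⇒ nnSnn ⇒ nnnSnnn ⇒ nnnvSvnnn ⇒ nnnvnSnvnnn ⇒ nnnvnvnvnnn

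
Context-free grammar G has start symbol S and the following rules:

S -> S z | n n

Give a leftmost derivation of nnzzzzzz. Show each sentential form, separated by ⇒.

S ⇒ Sz   [S -> S z]
Sz ⇒ Szz   [S -> S z]
Szz ⇒ Szzz   [S -> S z]
Szzz ⇒ Szzzz   [S -> S z]
Szzzz ⇒ Szzzzz   [S -> S z]
Szzzzz ⇒ Szzzzzz   [S -> S z]
Szzzzzz ⇒ nnzzzzzz   [S -> n n]

S ⇒ Sz ⇒ Szz ⇒ Szzz ⇒ Szzzz ⇒ Szzzzz ⇒ Szzzzzz ⇒ nnzzzzzz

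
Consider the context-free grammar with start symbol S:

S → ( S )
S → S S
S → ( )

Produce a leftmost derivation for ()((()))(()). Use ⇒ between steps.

S ⇒ SS ⇒ ()S ⇒ ()SS ⇒ ()(S)S ⇒ ()((S))S ⇒ ()((()))S ⇒ ()((()))(S) ⇒ ()((()))(())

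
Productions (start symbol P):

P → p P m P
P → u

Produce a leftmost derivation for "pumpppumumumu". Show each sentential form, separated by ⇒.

P ⇒ pPmP ⇒ pumP ⇒ pumpPmP ⇒ pumppPmPmP ⇒ pumpppPmPmPmP ⇒ pumpppumPmPmP ⇒ pumpppumumPmP ⇒ pumpppumumumP ⇒ pumpppumumumu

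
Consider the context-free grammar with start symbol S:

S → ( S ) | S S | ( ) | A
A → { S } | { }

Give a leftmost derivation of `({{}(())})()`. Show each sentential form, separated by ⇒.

S ⇒ SS ⇒ (S)S ⇒ (A)S ⇒ ({S})S ⇒ ({SS})S ⇒ ({AS})S ⇒ ({{}S})S ⇒ ({{}(S)})S ⇒ ({{}(())})S ⇒ ({{}(())})()

S ⇒ SS   [S → S S]
SS ⇒ (S)S   [S → ( S )]
(S)S ⇒ (A)S   [S → A]
(A)S ⇒ ({S})S   [A → { S }]
({S})S ⇒ ({SS})S   [S → S S]
({SS})S ⇒ ({AS})S   [S → A]
({AS})S ⇒ ({{}S})S   [A → { }]
({{}S})S ⇒ ({{}(S)})S   [S → ( S )]
({{}(S)})S ⇒ ({{}(())})S   [S → ( )]
({{}(())})S ⇒ ({{}(())})()   [S → ( )]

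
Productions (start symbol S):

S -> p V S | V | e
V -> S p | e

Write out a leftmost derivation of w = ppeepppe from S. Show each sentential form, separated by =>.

S => pVS => pSpS => ppVSpS => ppeSpS => ppeVpS => ppeSppS => ppeVppS => ppeSpppS => ppeepppS => ppeepppe

S => pVS   [S -> p V S]
pVS => pSpS   [V -> S p]
pSpS => ppVSpS   [S -> p V S]
ppVSpS => ppeSpS   [V -> e]
ppeSpS => ppeVpS   [S -> V]
ppeVpS => ppeSppS   [V -> S p]
ppeSppS => ppeVppS   [S -> V]
ppeVppS => ppeSpppS   [V -> S p]
ppeSpppS => ppeepppS   [S -> e]
ppeepppS => ppeepppe   [S -> e]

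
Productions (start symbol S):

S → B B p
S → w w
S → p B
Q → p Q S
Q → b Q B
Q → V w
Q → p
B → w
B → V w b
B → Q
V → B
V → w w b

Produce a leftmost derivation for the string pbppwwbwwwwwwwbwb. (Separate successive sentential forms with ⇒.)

S ⇒ pB ⇒ pVwb ⇒ pBwb ⇒ pVwbwb ⇒ pBwbwb ⇒ pQwbwb ⇒ pbQBwbwb ⇒ pbpQSBwbwb ⇒ pbppQSSBwbwb ⇒ pbppVwSSBwbwb ⇒ pbppwwbwSSBwbwb ⇒ pbppwwbwwwSBwbwb ⇒ pbppwwbwwwwwBwbwb ⇒ pbppwwbwwwwwwwbwb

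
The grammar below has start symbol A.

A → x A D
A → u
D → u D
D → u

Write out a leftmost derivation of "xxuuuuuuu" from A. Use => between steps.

A => xAD   [A → x A D]
xAD => xxADD   [A → x A D]
xxADD => xxuDD   [A → u]
xxuDD => xxuuDD   [D → u D]
xxuuDD => xxuuuDD   [D → u D]
xxuuuDD => xxuuuuDD   [D → u D]
xxuuuuDD => xxuuuuuDD   [D → u D]
xxuuuuuDD => xxuuuuuuD   [D → u]
xxuuuuuuD => xxuuuuuuu   [D → u]

A => xAD => xxADD => xxuDD => xxuuDD => xxuuuDD => xxuuuuDD => xxuuuuuDD => xxuuuuuuD => xxuuuuuuu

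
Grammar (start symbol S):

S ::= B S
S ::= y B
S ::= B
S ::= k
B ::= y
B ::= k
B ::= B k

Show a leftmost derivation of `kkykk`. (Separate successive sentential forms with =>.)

S=>BS=>BkS=>kkS=>kkyB=>kkyBk=>kkykk

S => BS   [S ::= B S]
BS => BkS   [B ::= B k]
BkS => kkS   [B ::= k]
kkS => kkyB   [S ::= y B]
kkyB => kkyBk   [B ::= B k]
kkyBk => kkykk   [B ::= k]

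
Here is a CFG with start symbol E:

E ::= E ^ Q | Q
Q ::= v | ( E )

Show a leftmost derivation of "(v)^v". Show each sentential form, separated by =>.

E => E^Q   [E ::= E ^ Q]
E^Q => Q^Q   [E ::= Q]
Q^Q => (E)^Q   [Q ::= ( E )]
(E)^Q => (Q)^Q   [E ::= Q]
(Q)^Q => (v)^Q   [Q ::= v]
(v)^Q => (v)^v   [Q ::= v]

E => E^Q => Q^Q => (E)^Q => (Q)^Q => (v)^Q => (v)^v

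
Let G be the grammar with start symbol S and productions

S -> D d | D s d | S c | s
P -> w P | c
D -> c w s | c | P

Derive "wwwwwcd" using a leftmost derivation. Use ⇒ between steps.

S ⇒ Dd   [S -> D d]
Dd ⇒ Pd   [D -> P]
Pd ⇒ wPd   [P -> w P]
wPd ⇒ wwPd   [P -> w P]
wwPd ⇒ wwwPd   [P -> w P]
wwwPd ⇒ wwwwPd   [P -> w P]
wwwwPd ⇒ wwwwwPd   [P -> w P]
wwwwwPd ⇒ wwwwwcd   [P -> c]

S⇒Dd⇒Pd⇒wPd⇒wwPd⇒wwwPd⇒wwwwPd⇒wwwwwPd⇒wwwwwcd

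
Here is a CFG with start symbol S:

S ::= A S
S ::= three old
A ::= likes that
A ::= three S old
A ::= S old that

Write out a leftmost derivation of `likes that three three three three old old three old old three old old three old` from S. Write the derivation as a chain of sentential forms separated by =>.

S => A S => likes that S => likes that A S => likes that three S old S => likes that three A S old S => likes that three three S old S old S => likes that three three A S old S old S => likes that three three three S old S old S old S => likes that three three three three old old S old S old S => likes that three three three three old old three old old S old S => likes that three three three three old old three old old three old old S => likes that three three three three old old three old old three old old three old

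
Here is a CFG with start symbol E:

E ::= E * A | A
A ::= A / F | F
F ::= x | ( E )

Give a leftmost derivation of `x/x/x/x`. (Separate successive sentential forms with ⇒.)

E⇒A⇒A/F⇒A/F/F⇒A/F/F/F⇒F/F/F/F⇒x/F/F/F⇒x/x/F/F⇒x/x/x/F⇒x/x/x/x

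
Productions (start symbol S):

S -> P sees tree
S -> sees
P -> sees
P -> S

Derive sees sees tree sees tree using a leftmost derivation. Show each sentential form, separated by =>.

S => P sees tree   [S -> P sees tree]
P sees tree => S sees tree   [P -> S]
S sees tree => P sees tree sees tree   [S -> P sees tree]
P sees tree sees tree => sees sees tree sees tree   [P -> sees]

S => P sees tree => S sees tree => P sees tree sees tree => sees sees tree sees tree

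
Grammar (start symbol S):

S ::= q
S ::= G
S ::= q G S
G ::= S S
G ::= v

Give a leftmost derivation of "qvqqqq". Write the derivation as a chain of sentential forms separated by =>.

S => G => SS => qGSS => qSSSS => qGSSS => qSSSSS => qGSSSS => qvSSSS => qvqSSS => qvqqSS => qvqqqS => qvqqqq

S => G   [S ::= G]
G => SS   [G ::= S S]
SS => qGSS   [S ::= q G S]
qGSS => qSSSS   [G ::= S S]
qSSSS => qGSSS   [S ::= G]
qGSSS => qSSSSS   [G ::= S S]
qSSSSS => qGSSSS   [S ::= G]
qGSSSS => qvSSSS   [G ::= v]
qvSSSS => qvqSSS   [S ::= q]
qvqSSS => qvqqSS   [S ::= q]
qvqqSS => qvqqqS   [S ::= q]
qvqqqS => qvqqqq   [S ::= q]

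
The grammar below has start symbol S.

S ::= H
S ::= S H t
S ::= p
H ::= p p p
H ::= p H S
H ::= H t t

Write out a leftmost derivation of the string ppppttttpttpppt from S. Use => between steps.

S => SHt   [S ::= S H t]
SHt => HHt   [S ::= H]
HHt => HttHt   [H ::= H t t]
HttHt => pHSttHt   [H ::= p H S]
pHSttHt => pHttSttHt   [H ::= H t t]
pHttSttHt => pHttttSttHt   [H ::= H t t]
pHttttSttHt => ppppttttSttHt   [H ::= p p p]
ppppttttSttHt => ppppttttpttHt   [S ::= p]
ppppttttpttHt => ppppttttpttpppt   [H ::= p p p]

S => SHt => HHt => HttHt => pHSttHt => pHttSttHt => pHttttSttHt => ppppttttSttHt => ppppttttpttHt => ppppttttpttpppt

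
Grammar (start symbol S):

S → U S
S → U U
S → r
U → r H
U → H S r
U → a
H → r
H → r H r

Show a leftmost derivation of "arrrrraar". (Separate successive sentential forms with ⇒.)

S ⇒ UU   [S → U U]
UU ⇒ aU   [U → a]
aU ⇒ aHSr   [U → H S r]
aHSr ⇒ arHrSr   [H → r H r]
arHrSr ⇒ arrHrrSr   [H → r H r]
arrHrrSr ⇒ arrrrrSr   [H → r]
arrrrrSr ⇒ arrrrrUUr   [S → U U]
arrrrrUUr ⇒ arrrrraUr   [U → a]
arrrrraUr ⇒ arrrrraar   [U → a]

S ⇒ UU ⇒ aU ⇒ aHSr ⇒ arHrSr ⇒ arrHrrSr ⇒ arrrrrSr ⇒ arrrrrUUr ⇒ arrrrraUr ⇒ arrrrraar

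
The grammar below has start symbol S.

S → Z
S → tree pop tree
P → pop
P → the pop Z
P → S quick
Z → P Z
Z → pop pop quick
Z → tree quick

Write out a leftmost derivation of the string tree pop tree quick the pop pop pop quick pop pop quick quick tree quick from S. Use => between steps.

S => Z => P Z => S quick Z => Z quick Z => P Z quick Z => S quick Z quick Z => tree pop tree quick Z quick Z => tree pop tree quick P Z quick Z => tree pop tree quick the pop Z Z quick Z => tree pop tree quick the pop pop pop quick Z quick Z => tree pop tree quick the pop pop pop quick pop pop quick quick Z => tree pop tree quick the pop pop pop quick pop pop quick quick tree quick

S => Z   [S → Z]
Z => P Z   [Z → P Z]
P Z => S quick Z   [P → S quick]
S quick Z => Z quick Z   [S → Z]
Z quick Z => P Z quick Z   [Z → P Z]
P Z quick Z => S quick Z quick Z   [P → S quick]
S quick Z quick Z => tree pop tree quick Z quick Z   [S → tree pop tree]
tree pop tree quick Z quick Z => tree pop tree quick P Z quick Z   [Z → P Z]
tree pop tree quick P Z quick Z => tree pop tree quick the pop Z Z quick Z   [P → the pop Z]
tree pop tree quick the pop Z Z quick Z => tree pop tree quick the pop pop pop quick Z quick Z   [Z → pop pop quick]
tree pop tree quick the pop pop pop quick Z quick Z => tree pop tree quick the pop pop pop quick pop pop quick quick Z   [Z → pop pop quick]
tree pop tree quick the pop pop pop quick pop pop quick quick Z => tree pop tree quick the pop pop pop quick pop pop quick quick tree quick   [Z → tree quick]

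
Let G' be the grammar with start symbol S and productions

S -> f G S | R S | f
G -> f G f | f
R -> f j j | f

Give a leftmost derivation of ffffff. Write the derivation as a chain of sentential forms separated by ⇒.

S ⇒ RS   [S -> R S]
RS ⇒ fS   [R -> f]
fS ⇒ fRS   [S -> R S]
fRS ⇒ ffS   [R -> f]
ffS ⇒ fffGS   [S -> f G S]
fffGS ⇒ ffffS   [G -> f]
ffffS ⇒ ffffRS   [S -> R S]
ffffRS ⇒ fffffS   [R -> f]
fffffS ⇒ ffffff   [S -> f]

S⇒RS⇒fS⇒fRS⇒ffS⇒fffGS⇒ffffS⇒ffffRS⇒fffffS⇒ffffff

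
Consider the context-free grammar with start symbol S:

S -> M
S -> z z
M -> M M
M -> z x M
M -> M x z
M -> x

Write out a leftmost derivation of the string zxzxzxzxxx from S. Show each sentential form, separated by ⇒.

S ⇒ M   [S -> M]
M ⇒ zxM   [M -> z x M]
zxM ⇒ zxzxM   [M -> z x M]
zxzxM ⇒ zxzxzxM   [M -> z x M]
zxzxzxM ⇒ zxzxzxMM   [M -> M M]
zxzxzxMM ⇒ zxzxzxzxMM   [M -> z x M]
zxzxzxzxMM ⇒ zxzxzxzxxM   [M -> x]
zxzxzxzxxM ⇒ zxzxzxzxxx   [M -> x]

S ⇒ M ⇒ zxM ⇒ zxzxM ⇒ zxzxzxM ⇒ zxzxzxMM ⇒ zxzxzxzxMM ⇒ zxzxzxzxxM ⇒ zxzxzxzxxx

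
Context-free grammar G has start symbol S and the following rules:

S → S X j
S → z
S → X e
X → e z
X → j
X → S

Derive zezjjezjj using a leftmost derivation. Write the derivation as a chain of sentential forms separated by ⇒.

S ⇒ SXj ⇒ XeXj ⇒ SeXj ⇒ zeXj ⇒ zeSj ⇒ zeSXjj ⇒ zeSXjXjj ⇒ zezXjXjj ⇒ zezjjXjj ⇒ zezjjezjj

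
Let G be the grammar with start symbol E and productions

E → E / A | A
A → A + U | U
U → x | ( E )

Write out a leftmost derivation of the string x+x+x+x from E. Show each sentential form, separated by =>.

E => A   [E → A]
A => A+U   [A → A + U]
A+U => A+U+U   [A → A + U]
A+U+U => A+U+U+U   [A → A + U]
A+U+U+U => U+U+U+U   [A → U]
U+U+U+U => x+U+U+U   [U → x]
x+U+U+U => x+x+U+U   [U → x]
x+x+U+U => x+x+x+U   [U → x]
x+x+x+U => x+x+x+x   [U → x]

E => A => A+U => A+U+U => A+U+U+U => U+U+U+U => x+U+U+U => x+x+U+U => x+x+x+U => x+x+x+x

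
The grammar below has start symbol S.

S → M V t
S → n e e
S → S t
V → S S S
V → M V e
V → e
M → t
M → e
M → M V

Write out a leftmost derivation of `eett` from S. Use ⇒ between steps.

S ⇒ St ⇒ MVtt ⇒ eVtt ⇒ eett

S ⇒ St   [S → S t]
St ⇒ MVtt   [S → M V t]
MVtt ⇒ eVtt   [M → e]
eVtt ⇒ eett   [V → e]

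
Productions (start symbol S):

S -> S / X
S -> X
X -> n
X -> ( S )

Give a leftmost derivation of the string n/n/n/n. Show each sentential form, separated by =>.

S => S/X => S/X/X => S/X/X/X => X/X/X/X => n/X/X/X => n/n/X/X => n/n/n/X => n/n/n/n

S => S/X   [S -> S / X]
S/X => S/X/X   [S -> S / X]
S/X/X => S/X/X/X   [S -> S / X]
S/X/X/X => X/X/X/X   [S -> X]
X/X/X/X => n/X/X/X   [X -> n]
n/X/X/X => n/n/X/X   [X -> n]
n/n/X/X => n/n/n/X   [X -> n]
n/n/n/X => n/n/n/n   [X -> n]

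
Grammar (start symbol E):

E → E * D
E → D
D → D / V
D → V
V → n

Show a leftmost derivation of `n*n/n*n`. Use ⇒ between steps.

E ⇒ E*D ⇒ E*D*D ⇒ D*D*D ⇒ V*D*D ⇒ n*D*D ⇒ n*D/V*D ⇒ n*V/V*D ⇒ n*n/V*D ⇒ n*n/n*D ⇒ n*n/n*V ⇒ n*n/n*n

E ⇒ E*D   [E → E * D]
E*D ⇒ E*D*D   [E → E * D]
E*D*D ⇒ D*D*D   [E → D]
D*D*D ⇒ V*D*D   [D → V]
V*D*D ⇒ n*D*D   [V → n]
n*D*D ⇒ n*D/V*D   [D → D / V]
n*D/V*D ⇒ n*V/V*D   [D → V]
n*V/V*D ⇒ n*n/V*D   [V → n]
n*n/V*D ⇒ n*n/n*D   [V → n]
n*n/n*D ⇒ n*n/n*V   [D → V]
n*n/n*V ⇒ n*n/n*n   [V → n]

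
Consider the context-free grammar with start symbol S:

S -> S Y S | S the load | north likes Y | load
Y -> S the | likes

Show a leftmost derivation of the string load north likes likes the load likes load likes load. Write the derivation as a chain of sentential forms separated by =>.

S => S Y S => S Y S Y S => S Y S Y S Y S => load Y S Y S Y S => load S the S Y S Y S => load north likes Y the S Y S Y S => load north likes likes the S Y S Y S => load north likes likes the load Y S Y S => load north likes likes the load likes S Y S => load north likes likes the load likes load Y S => load north likes likes the load likes load likes S => load north likes likes the load likes load likes load

S => S Y S   [S -> S Y S]
S Y S => S Y S Y S   [S -> S Y S]
S Y S Y S => S Y S Y S Y S   [S -> S Y S]
S Y S Y S Y S => load Y S Y S Y S   [S -> load]
load Y S Y S Y S => load S the S Y S Y S   [Y -> S the]
load S the S Y S Y S => load north likes Y the S Y S Y S   [S -> north likes Y]
load north likes Y the S Y S Y S => load north likes likes the S Y S Y S   [Y -> likes]
load north likes likes the S Y S Y S => load north likes likes the load Y S Y S   [S -> load]
load north likes likes the load Y S Y S => load north likes likes the load likes S Y S   [Y -> likes]
load north likes likes the load likes S Y S => load north likes likes the load likes load Y S   [S -> load]
load north likes likes the load likes load Y S => load north likes likes the load likes load likes S   [Y -> likes]
load north likes likes the load likes load likes S => load north likes likes the load likes load likes load   [S -> load]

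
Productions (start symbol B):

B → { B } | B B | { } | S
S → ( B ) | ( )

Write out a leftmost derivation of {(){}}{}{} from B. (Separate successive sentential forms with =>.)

B=>BB=>BBB=>{B}BB=>{BB}BB=>{SB}BB=>{()B}BB=>{(){}}BB=>{(){}}{}B=>{(){}}{}{}

B => BB   [B → B B]
BB => BBB   [B → B B]
BBB => {B}BB   [B → { B }]
{B}BB => {BB}BB   [B → B B]
{BB}BB => {SB}BB   [B → S]
{SB}BB => {()B}BB   [S → ( )]
{()B}BB => {(){}}BB   [B → { }]
{(){}}BB => {(){}}{}B   [B → { }]
{(){}}{}B => {(){}}{}{}   [B → { }]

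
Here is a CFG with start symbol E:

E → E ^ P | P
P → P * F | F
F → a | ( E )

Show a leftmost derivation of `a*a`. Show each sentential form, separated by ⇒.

E ⇒ P ⇒ P*F ⇒ F*F ⇒ a*F ⇒ a*a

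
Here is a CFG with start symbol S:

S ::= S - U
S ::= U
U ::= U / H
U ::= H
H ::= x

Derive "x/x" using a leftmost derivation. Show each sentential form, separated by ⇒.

S⇒U⇒U/H⇒H/H⇒x/H⇒x/x

S ⇒ U   [S ::= U]
U ⇒ U/H   [U ::= U / H]
U/H ⇒ H/H   [U ::= H]
H/H ⇒ x/H   [H ::= x]
x/H ⇒ x/x   [H ::= x]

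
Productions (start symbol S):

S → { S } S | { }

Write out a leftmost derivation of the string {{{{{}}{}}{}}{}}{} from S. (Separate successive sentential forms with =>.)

S=>{S}S=>{{S}S}S=>{{{S}S}S}S=>{{{{S}S}S}S}S=>{{{{{}}S}S}S}S=>{{{{{}}{}}S}S}S=>{{{{{}}{}}{}}S}S=>{{{{{}}{}}{}}{}}S=>{{{{{}}{}}{}}{}}{}

S => {S}S   [S → { S } S]
{S}S => {{S}S}S   [S → { S } S]
{{S}S}S => {{{S}S}S}S   [S → { S } S]
{{{S}S}S}S => {{{{S}S}S}S}S   [S → { S } S]
{{{{S}S}S}S}S => {{{{{}}S}S}S}S   [S → { }]
{{{{{}}S}S}S}S => {{{{{}}{}}S}S}S   [S → { }]
{{{{{}}{}}S}S}S => {{{{{}}{}}{}}S}S   [S → { }]
{{{{{}}{}}{}}S}S => {{{{{}}{}}{}}{}}S   [S → { }]
{{{{{}}{}}{}}{}}S => {{{{{}}{}}{}}{}}{}   [S → { }]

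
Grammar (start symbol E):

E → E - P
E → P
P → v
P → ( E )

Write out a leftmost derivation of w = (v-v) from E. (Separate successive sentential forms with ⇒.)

E ⇒ P ⇒ (E) ⇒ (E-P) ⇒ (P-P) ⇒ (v-P) ⇒ (v-v)

E ⇒ P   [E → P]
P ⇒ (E)   [P → ( E )]
(E) ⇒ (E-P)   [E → E - P]
(E-P) ⇒ (P-P)   [E → P]
(P-P) ⇒ (v-P)   [P → v]
(v-P) ⇒ (v-v)   [P → v]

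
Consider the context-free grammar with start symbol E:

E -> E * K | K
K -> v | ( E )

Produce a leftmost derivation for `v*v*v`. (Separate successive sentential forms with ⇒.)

E⇒E*K⇒E*K*K⇒K*K*K⇒v*K*K⇒v*v*K⇒v*v*v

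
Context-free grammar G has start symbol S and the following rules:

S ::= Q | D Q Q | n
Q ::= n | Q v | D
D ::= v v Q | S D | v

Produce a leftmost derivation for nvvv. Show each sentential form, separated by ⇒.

S ⇒ Q ⇒ D ⇒ SD ⇒ QD ⇒ QvD ⇒ DvD ⇒ SDvD ⇒ nDvD ⇒ nvvD ⇒ nvvv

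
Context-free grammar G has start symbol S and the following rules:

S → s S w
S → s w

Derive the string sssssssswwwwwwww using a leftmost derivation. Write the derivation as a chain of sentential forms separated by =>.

S => sSw => ssSww => sssSwww => ssssSwwww => sssssSwwwww => ssssssSwwwwww => sssssssSwwwwwww => sssssssswwwwwwww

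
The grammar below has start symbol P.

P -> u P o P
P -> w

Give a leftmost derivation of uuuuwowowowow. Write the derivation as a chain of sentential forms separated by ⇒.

P ⇒ uPoP   [P -> u P o P]
uPoP ⇒ uuPoPoP   [P -> u P o P]
uuPoPoP ⇒ uuuPoPoPoP   [P -> u P o P]
uuuPoPoPoP ⇒ uuuuPoPoPoPoP   [P -> u P o P]
uuuuPoPoPoPoP ⇒ uuuuwoPoPoPoP   [P -> w]
uuuuwoPoPoPoP ⇒ uuuuwowoPoPoP   [P -> w]
uuuuwowoPoPoP ⇒ uuuuwowowoPoP   [P -> w]
uuuuwowowoPoP ⇒ uuuuwowowowoP   [P -> w]
uuuuwowowowoP ⇒ uuuuwowowowow   [P -> w]

P⇒uPoP⇒uuPoPoP⇒uuuPoPoPoP⇒uuuuPoPoPoPoP⇒uuuuwoPoPoPoP⇒uuuuwowoPoPoP⇒uuuuwowowoPoP⇒uuuuwowowowoP⇒uuuuwowowowow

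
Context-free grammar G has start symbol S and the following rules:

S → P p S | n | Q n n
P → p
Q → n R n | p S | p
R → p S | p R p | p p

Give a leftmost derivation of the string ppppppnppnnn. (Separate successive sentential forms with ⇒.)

S⇒PpS⇒ppS⇒ppPpS⇒ppppS⇒ppppPpS⇒ppppppS⇒ppppppQnn⇒ppppppnRnnn⇒ppppppnppnnn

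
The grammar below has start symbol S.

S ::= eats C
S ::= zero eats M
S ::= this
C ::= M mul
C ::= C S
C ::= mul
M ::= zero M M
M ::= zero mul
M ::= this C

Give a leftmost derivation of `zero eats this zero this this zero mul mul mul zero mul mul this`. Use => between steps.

S => zero eats M => zero eats this C => zero eats this C S => zero eats this M mul S => zero eats this zero M M mul S => zero eats this zero this C M mul S => zero eats this zero this M mul M mul S => zero eats this zero this this C mul M mul S => zero eats this zero this this M mul mul M mul S => zero eats this zero this this zero mul mul mul M mul S => zero eats this zero this this zero mul mul mul zero mul mul S => zero eats this zero this this zero mul mul mul zero mul mul this

S => zero eats M   [S ::= zero eats M]
zero eats M => zero eats this C   [M ::= this C]
zero eats this C => zero eats this C S   [C ::= C S]
zero eats this C S => zero eats this M mul S   [C ::= M mul]
zero eats this M mul S => zero eats this zero M M mul S   [M ::= zero M M]
zero eats this zero M M mul S => zero eats this zero this C M mul S   [M ::= this C]
zero eats this zero this C M mul S => zero eats this zero this M mul M mul S   [C ::= M mul]
zero eats this zero this M mul M mul S => zero eats this zero this this C mul M mul S   [M ::= this C]
zero eats this zero this this C mul M mul S => zero eats this zero this this M mul mul M mul S   [C ::= M mul]
zero eats this zero this this M mul mul M mul S => zero eats this zero this this zero mul mul mul M mul S   [M ::= zero mul]
zero eats this zero this this zero mul mul mul M mul S => zero eats this zero this this zero mul mul mul zero mul mul S   [M ::= zero mul]
zero eats this zero this this zero mul mul mul zero mul mul S => zero eats this zero this this zero mul mul mul zero mul mul this   [S ::= this]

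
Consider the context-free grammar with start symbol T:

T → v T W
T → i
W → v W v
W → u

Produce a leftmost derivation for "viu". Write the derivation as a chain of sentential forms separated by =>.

T => vTW   [T → v T W]
vTW => viW   [T → i]
viW => viu   [W → u]

T => vTW => viW => viu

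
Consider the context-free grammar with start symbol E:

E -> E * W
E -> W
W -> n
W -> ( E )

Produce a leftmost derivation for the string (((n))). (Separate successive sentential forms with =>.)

E => W => (E) => (W) => ((E)) => ((W)) => (((E))) => (((W))) => (((n)))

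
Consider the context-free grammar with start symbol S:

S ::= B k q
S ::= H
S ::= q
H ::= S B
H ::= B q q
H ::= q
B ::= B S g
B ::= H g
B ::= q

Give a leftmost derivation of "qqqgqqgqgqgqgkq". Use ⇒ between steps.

S ⇒ Bkq   [S ::= B k q]
Bkq ⇒ BSgkq   [B ::= B S g]
BSgkq ⇒ BSgSgkq   [B ::= B S g]
BSgSgkq ⇒ BSgSgSgkq   [B ::= B S g]
BSgSgSgkq ⇒ HgSgSgSgkq   [B ::= H g]
HgSgSgSgkq ⇒ BqqgSgSgSgkq   [H ::= B q q]
BqqgSgSgSgkq ⇒ HgqqgSgSgSgkq   [B ::= H g]
HgqqgSgSgSgkq ⇒ BqqgqqgSgSgSgkq   [H ::= B q q]
BqqgqqgSgSgSgkq ⇒ qqqgqqgSgSgSgkq   [B ::= q]
qqqgqqgSgSgSgkq ⇒ qqqgqqgqgSgSgkq   [S ::= q]
qqqgqqgqgSgSgkq ⇒ qqqgqqgqgqgSgkq   [S ::= q]
qqqgqqgqgqgSgkq ⇒ qqqgqqgqgqgqgkq   [S ::= q]

S⇒Bkq⇒BSgkq⇒BSgSgkq⇒BSgSgSgkq⇒HgSgSgSgkq⇒BqqgSgSgSgkq⇒HgqqgSgSgSgkq⇒BqqgqqgSgSgSgkq⇒qqqgqqgSgSgSgkq⇒qqqgqqgqgSgSgkq⇒qqqgqqgqgqgSgkq⇒qqqgqqgqgqgqgkq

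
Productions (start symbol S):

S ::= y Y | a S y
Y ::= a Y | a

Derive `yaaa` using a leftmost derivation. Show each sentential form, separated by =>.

S=>yY=>yaY=>yaaY=>yaaa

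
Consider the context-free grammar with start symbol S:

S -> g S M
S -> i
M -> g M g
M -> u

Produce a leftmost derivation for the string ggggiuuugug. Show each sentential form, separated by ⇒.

S⇒gSM⇒ggSMM⇒gggSMMM⇒ggggSMMMM⇒ggggiMMMM⇒ggggiuMMM⇒ggggiuuMM⇒ggggiuuuM⇒ggggiuuugMg⇒ggggiuuugug

S ⇒ gSM   [S -> g S M]
gSM ⇒ ggSMM   [S -> g S M]
ggSMM ⇒ gggSMMM   [S -> g S M]
gggSMMM ⇒ ggggSMMMM   [S -> g S M]
ggggSMMMM ⇒ ggggiMMMM   [S -> i]
ggggiMMMM ⇒ ggggiuMMM   [M -> u]
ggggiuMMM ⇒ ggggiuuMM   [M -> u]
ggggiuuMM ⇒ ggggiuuuM   [M -> u]
ggggiuuuM ⇒ ggggiuuugMg   [M -> g M g]
ggggiuuugMg ⇒ ggggiuuugug   [M -> u]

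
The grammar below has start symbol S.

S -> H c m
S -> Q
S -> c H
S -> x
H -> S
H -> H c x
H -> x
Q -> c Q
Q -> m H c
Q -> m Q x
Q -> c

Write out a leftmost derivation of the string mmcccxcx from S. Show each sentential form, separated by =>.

S => Q => mQx => mmHcx => mmHcxcx => mmScxcx => mmcHcxcx => mmcScxcx => mmcQcxcx => mmcccxcx

S => Q   [S -> Q]
Q => mQx   [Q -> m Q x]
mQx => mmHcx   [Q -> m H c]
mmHcx => mmHcxcx   [H -> H c x]
mmHcxcx => mmScxcx   [H -> S]
mmScxcx => mmcHcxcx   [S -> c H]
mmcHcxcx => mmcScxcx   [H -> S]
mmcScxcx => mmcQcxcx   [S -> Q]
mmcQcxcx => mmcccxcx   [Q -> c]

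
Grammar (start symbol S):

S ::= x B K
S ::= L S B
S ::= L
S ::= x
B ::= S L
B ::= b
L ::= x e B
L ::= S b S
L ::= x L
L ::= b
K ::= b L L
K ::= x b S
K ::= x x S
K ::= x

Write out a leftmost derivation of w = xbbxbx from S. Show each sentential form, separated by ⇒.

S ⇒ xBK   [S ::= x B K]
xBK ⇒ xSLK   [B ::= S L]
xSLK ⇒ xLLK   [S ::= L]
xLLK ⇒ xSbSLK   [L ::= S b S]
xSbSLK ⇒ xLbSLK   [S ::= L]
xLbSLK ⇒ xbbSLK   [L ::= b]
xbbSLK ⇒ xbbxLK   [S ::= x]
xbbxLK ⇒ xbbxbK   [L ::= b]
xbbxbK ⇒ xbbxbx   [K ::= x]

S⇒xBK⇒xSLK⇒xLLK⇒xSbSLK⇒xLbSLK⇒xbbSLK⇒xbbxLK⇒xbbxbK⇒xbbxbx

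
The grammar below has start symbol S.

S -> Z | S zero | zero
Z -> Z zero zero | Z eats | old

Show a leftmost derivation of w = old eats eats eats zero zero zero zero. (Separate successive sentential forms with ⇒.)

S ⇒ Z ⇒ Z zero zero ⇒ Z zero zero zero zero ⇒ Z eats zero zero zero zero ⇒ Z eats eats zero zero zero zero ⇒ Z eats eats eats zero zero zero zero ⇒ old eats eats eats zero zero zero zero

S ⇒ Z   [S -> Z]
Z ⇒ Z zero zero   [Z -> Z zero zero]
Z zero zero ⇒ Z zero zero zero zero   [Z -> Z zero zero]
Z zero zero zero zero ⇒ Z eats zero zero zero zero   [Z -> Z eats]
Z eats zero zero zero zero ⇒ Z eats eats zero zero zero zero   [Z -> Z eats]
Z eats eats zero zero zero zero ⇒ Z eats eats eats zero zero zero zero   [Z -> Z eats]
Z eats eats eats zero zero zero zero ⇒ old eats eats eats zero zero zero zero   [Z -> old]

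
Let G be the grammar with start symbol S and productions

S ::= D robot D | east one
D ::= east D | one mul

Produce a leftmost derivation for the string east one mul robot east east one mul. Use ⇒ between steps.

S ⇒ D robot D ⇒ east D robot D ⇒ east one mul robot D ⇒ east one mul robot east D ⇒ east one mul robot east east D ⇒ east one mul robot east east one mul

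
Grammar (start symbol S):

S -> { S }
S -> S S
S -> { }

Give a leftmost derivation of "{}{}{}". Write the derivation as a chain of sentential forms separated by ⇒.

S ⇒ SS ⇒ SSS ⇒ {}SS ⇒ {}{}S ⇒ {}{}{}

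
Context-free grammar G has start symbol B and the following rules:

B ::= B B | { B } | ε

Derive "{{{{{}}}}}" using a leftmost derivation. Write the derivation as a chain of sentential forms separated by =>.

B => {B} => {BB} => {BBB} => {BBBB} => {{B}BBB} => {{BB}BBB} => {{{B}B}BBB} => {{{{B}}B}BBB} => {{{{{B}}}B}BBB} => {{{{{}}}B}BBB} => {{{{{}}}}BBB} => {{{{{}}}}BB} => {{{{{}}}}B} => {{{{{}}}}}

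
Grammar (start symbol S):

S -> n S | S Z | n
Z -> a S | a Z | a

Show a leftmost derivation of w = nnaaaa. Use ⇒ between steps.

S ⇒ SZ   [S -> S Z]
SZ ⇒ SZZ   [S -> S Z]
SZZ ⇒ SZZZ   [S -> S Z]
SZZZ ⇒ SZZZZ   [S -> S Z]
SZZZZ ⇒ nSZZZZ   [S -> n S]
nSZZZZ ⇒ nnZZZZ   [S -> n]
nnZZZZ ⇒ nnaZZZ   [Z -> a]
nnaZZZ ⇒ nnaaZZ   [Z -> a]
nnaaZZ ⇒ nnaaaZ   [Z -> a]
nnaaaZ ⇒ nnaaaa   [Z -> a]

S ⇒ SZ ⇒ SZZ ⇒ SZZZ ⇒ SZZZZ ⇒ nSZZZZ ⇒ nnZZZZ ⇒ nnaZZZ ⇒ nnaaZZ ⇒ nnaaaZ ⇒ nnaaaa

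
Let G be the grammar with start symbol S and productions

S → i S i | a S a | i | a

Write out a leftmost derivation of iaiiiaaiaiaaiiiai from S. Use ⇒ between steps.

S⇒iSi⇒iaSai⇒iaiSiai⇒iaiiSiiai⇒iaiiiSiiiai⇒iaiiiaSaiiiai⇒iaiiiaaSaaiiiai⇒iaiiiaaiSiaaiiiai⇒iaiiiaaiaiaaiiiai

S ⇒ iSi   [S → i S i]
iSi ⇒ iaSai   [S → a S a]
iaSai ⇒ iaiSiai   [S → i S i]
iaiSiai ⇒ iaiiSiiai   [S → i S i]
iaiiSiiai ⇒ iaiiiSiiiai   [S → i S i]
iaiiiSiiiai ⇒ iaiiiaSaiiiai   [S → a S a]
iaiiiaSaiiiai ⇒ iaiiiaaSaaiiiai   [S → a S a]
iaiiiaaSaaiiiai ⇒ iaiiiaaiSiaaiiiai   [S → i S i]
iaiiiaaiSiaaiiiai ⇒ iaiiiaaiaiaaiiiai   [S → a]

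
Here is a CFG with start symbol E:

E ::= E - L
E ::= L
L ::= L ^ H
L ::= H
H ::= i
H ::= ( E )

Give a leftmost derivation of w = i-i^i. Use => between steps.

E => E-L => L-L => H-L => i-L => i-L^H => i-H^H => i-i^H => i-i^i

E => E-L   [E ::= E - L]
E-L => L-L   [E ::= L]
L-L => H-L   [L ::= H]
H-L => i-L   [H ::= i]
i-L => i-L^H   [L ::= L ^ H]
i-L^H => i-H^H   [L ::= H]
i-H^H => i-i^H   [H ::= i]
i-i^H => i-i^i   [H ::= i]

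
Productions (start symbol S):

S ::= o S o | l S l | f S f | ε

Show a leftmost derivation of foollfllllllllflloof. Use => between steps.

S => fSf => foSof => fooSoof => foolSloof => foollSlloof => foollfSflloof => foollflSlflloof => foollfllSllflloof => foollflllSlllflloof => foollfllllSllllflloof => foollfllllllllflloof

S => fSf   [S ::= f S f]
fSf => foSof   [S ::= o S o]
foSof => fooSoof   [S ::= o S o]
fooSoof => foolSloof   [S ::= l S l]
foolSloof => foollSlloof   [S ::= l S l]
foollSlloof => foollfSflloof   [S ::= f S f]
foollfSflloof => foollflSlflloof   [S ::= l S l]
foollflSlflloof => foollfllSllflloof   [S ::= l S l]
foollfllSllflloof => foollflllSlllflloof   [S ::= l S l]
foollflllSlllflloof => foollfllllSllllflloof   [S ::= l S l]
foollfllllSllllflloof => foollfllllllllflloof   [S ::= ε]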